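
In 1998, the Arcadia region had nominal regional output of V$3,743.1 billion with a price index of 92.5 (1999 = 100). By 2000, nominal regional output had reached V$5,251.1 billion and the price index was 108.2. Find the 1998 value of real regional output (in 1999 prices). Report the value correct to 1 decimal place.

Real regional output = Nominal / (price index/100) = 3743.1 / 0.925 = 4046.59.

V$4,046.6 billion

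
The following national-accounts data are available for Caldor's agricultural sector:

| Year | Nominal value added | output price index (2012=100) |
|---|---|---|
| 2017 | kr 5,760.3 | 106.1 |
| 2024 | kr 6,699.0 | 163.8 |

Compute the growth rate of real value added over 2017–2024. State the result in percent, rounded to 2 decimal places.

Deflate each year: 2017 → 5760.3/1.061 = 5429.12; 2024 → 6699.0/1.638 = 4089.74.
So real value added changed by 4089.74/5429.12 − 1 = -0.2467, i.e. -24.67%.

-24.67%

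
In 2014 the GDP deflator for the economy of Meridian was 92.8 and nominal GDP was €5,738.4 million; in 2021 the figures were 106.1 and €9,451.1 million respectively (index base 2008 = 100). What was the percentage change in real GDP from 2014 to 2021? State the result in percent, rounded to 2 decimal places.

44.05%

Deflate each year: 2014 → 5738.4/0.928 = 6183.62; 2021 → 9451.1/1.061 = 8907.73.
So real GDP changed by 8907.73/6183.62 − 1 = 0.4405, i.e. 44.05%.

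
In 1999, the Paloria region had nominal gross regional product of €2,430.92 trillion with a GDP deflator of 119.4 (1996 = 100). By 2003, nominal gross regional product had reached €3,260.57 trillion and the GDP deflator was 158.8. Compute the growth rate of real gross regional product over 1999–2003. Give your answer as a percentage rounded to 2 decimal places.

Real gross regional product 1999 = 2430.92 / 1.194 = 2035.95.
Real gross regional product 2003 = 3260.57 / 1.588 = 2053.26.
Real growth = 2053.26 / 2035.95 − 1 = 0.0085.

0.85%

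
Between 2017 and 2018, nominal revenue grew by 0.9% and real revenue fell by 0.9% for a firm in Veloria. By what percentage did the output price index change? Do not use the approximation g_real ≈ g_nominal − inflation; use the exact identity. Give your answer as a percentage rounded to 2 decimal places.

1.82%

(1 + g_nom) = (1 + g_real)(1 + π), so π = 1.0090 / 0.9910 − 1 = 0.01816.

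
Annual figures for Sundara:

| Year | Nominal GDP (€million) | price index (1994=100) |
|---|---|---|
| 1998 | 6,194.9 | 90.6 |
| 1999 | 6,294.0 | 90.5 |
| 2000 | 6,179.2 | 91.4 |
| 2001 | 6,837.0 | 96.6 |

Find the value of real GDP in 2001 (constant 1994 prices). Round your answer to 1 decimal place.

€7,077.6 million

Real GDP 2001 = 6837.0 / 0.966 = 7077.64.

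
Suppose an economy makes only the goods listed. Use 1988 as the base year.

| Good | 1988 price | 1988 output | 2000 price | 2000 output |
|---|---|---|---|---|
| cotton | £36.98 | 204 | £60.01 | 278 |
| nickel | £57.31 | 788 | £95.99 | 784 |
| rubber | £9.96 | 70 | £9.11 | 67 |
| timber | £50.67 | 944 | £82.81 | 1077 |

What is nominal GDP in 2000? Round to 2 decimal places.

£181735.68

Nominal GDP 2000 = Σ (p_2000 × q_2000) = 60.01·278 + 95.99·784 + 9.11·67 + 82.81·1077 = 181735.68.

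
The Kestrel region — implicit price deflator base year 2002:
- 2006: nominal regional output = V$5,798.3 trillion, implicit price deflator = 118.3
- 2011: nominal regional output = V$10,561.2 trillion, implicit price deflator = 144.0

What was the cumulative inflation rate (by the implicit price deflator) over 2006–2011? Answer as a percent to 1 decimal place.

21.7%

Price-level change = 144.0 / 118.3 − 1 = 0.2172.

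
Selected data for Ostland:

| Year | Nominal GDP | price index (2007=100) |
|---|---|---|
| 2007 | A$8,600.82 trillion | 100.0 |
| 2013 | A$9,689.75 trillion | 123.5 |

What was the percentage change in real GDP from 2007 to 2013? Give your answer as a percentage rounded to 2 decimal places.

-8.78%

Deflate each year: 2007 → 8600.82/1.000 = 8600.82; 2013 → 9689.75/1.235 = 7845.95.
So real GDP changed by 7845.95/8600.82 − 1 = -0.0878, i.e. -8.78%.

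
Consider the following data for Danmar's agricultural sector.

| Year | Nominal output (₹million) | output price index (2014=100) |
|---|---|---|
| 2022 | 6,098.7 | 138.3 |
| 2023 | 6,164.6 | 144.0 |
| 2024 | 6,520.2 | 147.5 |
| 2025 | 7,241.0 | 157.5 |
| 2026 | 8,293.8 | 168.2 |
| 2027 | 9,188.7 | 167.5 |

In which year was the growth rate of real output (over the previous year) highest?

2027

2023: real = 6164.6/1.440 = 4280.97; growth vs 2022 (4409.76) = -2.92%.
2024: real = 6520.2/1.475 = 4420.47; growth vs 2023 (4280.97) = 3.26%.
2025: real = 7241.0/1.575 = 4597.46; growth vs 2024 (4420.47) = 4.00%.
2026: real = 8293.8/1.682 = 4930.92; growth vs 2025 (4597.46) = 7.25%.
2027: real = 9188.7/1.675 = 5485.79; growth vs 2026 (4930.92) = 11.25%.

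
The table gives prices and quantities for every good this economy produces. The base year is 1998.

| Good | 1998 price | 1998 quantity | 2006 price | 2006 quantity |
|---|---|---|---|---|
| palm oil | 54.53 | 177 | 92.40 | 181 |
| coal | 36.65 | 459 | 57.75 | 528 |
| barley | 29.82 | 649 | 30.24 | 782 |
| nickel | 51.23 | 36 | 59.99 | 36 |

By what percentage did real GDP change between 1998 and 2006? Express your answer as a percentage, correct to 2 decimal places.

14.08%

Real GDP 1998 = Nominal GDP 1998 = 54.53·177 + 36.65·459 + 29.82·649 + 51.23·36 = 47671.62.
Real GDP 2006 (at 1998 prices) = 54.53·181 + 36.65·528 + 29.82·782 + 51.23·36 = 54384.65.
Real growth = 54384.65/47671.62 − 1 = 0.1408.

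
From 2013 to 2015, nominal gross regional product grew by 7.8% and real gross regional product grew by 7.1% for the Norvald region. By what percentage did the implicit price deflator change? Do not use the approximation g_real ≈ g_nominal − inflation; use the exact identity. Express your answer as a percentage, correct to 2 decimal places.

0.65%

(1 + g_nom) = (1 + g_real)(1 + π), so π = 1.0780 / 1.0710 − 1 = 0.00654.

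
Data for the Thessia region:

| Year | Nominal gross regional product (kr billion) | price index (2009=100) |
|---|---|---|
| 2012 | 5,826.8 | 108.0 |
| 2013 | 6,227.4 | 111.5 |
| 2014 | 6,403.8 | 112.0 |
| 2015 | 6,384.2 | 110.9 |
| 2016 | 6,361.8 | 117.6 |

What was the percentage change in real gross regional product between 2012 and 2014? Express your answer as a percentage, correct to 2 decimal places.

5.98%

Real gross regional product 2012 = 5826.8/1.080 = 5395.19.
Real gross regional product 2014 = 6403.8/1.120 = 5717.68.
Change = 5717.68/5395.19 − 1 = 0.0598.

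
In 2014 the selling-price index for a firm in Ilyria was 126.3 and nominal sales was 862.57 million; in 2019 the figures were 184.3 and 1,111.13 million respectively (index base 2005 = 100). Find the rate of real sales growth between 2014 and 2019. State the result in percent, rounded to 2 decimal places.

-11.72%

Deflate each year: 2014 → 862.57/1.263 = 682.95; 2019 → 1111.13/1.843 = 602.89.
So real sales changed by 602.89/682.95 − 1 = -0.1172, i.e. -11.72%.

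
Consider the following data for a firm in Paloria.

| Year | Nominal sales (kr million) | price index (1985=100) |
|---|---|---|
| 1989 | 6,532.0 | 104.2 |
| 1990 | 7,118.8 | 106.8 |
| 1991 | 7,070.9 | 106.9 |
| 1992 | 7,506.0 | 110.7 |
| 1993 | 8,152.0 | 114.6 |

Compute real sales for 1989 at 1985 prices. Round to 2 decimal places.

Real sales 1989 = 6532.0 / 1.042 = 6268.71.

kr 6,268.71 million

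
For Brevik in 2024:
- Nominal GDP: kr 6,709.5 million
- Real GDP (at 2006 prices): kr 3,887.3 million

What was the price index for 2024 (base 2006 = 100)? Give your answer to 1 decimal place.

price index = (Nominal / Real) × 100 = 6709.5 / 3887.3 × 100 = 172.60.

172.6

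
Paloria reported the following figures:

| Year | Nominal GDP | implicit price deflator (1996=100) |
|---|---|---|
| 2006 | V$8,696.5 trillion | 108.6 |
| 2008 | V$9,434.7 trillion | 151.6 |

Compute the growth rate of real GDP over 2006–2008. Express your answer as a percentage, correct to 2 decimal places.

Deflate each year: 2006 → 8696.5/1.086 = 8007.83; 2008 → 9434.7/1.516 = 6223.42.
So real GDP changed by 6223.42/8007.83 − 1 = -0.2228, i.e. -22.28%.

-22.28%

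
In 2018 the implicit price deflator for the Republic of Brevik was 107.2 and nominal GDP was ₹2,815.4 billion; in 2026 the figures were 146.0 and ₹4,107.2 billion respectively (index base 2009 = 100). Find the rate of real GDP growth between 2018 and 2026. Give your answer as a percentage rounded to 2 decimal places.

Deflate each year: 2018 → 2815.4/1.072 = 2626.31; 2026 → 4107.2/1.460 = 2813.15.
So real GDP changed by 2813.15/2626.31 − 1 = 0.0711, i.e. 7.11%.

7.11%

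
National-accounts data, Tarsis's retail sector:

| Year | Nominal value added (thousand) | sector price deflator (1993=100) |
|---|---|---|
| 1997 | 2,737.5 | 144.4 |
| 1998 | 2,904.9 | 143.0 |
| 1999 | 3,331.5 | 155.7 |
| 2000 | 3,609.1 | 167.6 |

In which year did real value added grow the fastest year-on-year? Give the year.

1998: real = 2904.9/1.430 = 2031.40; growth vs 1997 (1895.78) = 7.15%.
1999: real = 3331.5/1.557 = 2139.69; growth vs 1998 (2031.40) = 5.33%.
2000: real = 3609.1/1.676 = 2153.40; growth vs 1999 (2139.69) = 0.64%.

1998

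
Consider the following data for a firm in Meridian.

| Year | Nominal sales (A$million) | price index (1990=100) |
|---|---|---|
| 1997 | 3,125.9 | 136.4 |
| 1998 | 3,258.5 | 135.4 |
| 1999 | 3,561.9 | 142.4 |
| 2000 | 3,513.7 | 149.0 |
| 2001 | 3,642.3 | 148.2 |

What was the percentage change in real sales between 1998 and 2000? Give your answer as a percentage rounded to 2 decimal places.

Real sales 1998 = 3258.5/1.354 = 2406.57.
Real sales 2000 = 3513.7/1.490 = 2358.19.
Change = 2358.19/2406.57 − 1 = -0.0201.

-2.01%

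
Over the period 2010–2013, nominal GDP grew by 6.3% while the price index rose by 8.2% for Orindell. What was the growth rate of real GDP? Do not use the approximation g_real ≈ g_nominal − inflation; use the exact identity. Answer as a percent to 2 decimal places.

-1.76%

(1 + g_nom) = (1 + g_real)(1 + π), so g_real = 1.0630 / 1.0820 − 1 = -0.01756.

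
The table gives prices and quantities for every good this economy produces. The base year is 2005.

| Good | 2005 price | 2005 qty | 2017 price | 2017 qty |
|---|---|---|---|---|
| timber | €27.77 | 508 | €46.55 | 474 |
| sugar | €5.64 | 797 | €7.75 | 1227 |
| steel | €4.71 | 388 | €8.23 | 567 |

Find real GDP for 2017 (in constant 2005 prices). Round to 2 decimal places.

€22753.83

Real GDP 2017 = Σ (p_2005 × q_2017) = 27.77·474 + 5.64·1227 + 4.71·567 = 22753.83.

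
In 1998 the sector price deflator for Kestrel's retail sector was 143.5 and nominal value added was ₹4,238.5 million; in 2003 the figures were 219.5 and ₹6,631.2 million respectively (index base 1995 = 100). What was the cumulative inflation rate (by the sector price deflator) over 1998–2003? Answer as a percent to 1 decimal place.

Price-level change = 219.5 / 143.5 − 1 = 0.5296.

53.0%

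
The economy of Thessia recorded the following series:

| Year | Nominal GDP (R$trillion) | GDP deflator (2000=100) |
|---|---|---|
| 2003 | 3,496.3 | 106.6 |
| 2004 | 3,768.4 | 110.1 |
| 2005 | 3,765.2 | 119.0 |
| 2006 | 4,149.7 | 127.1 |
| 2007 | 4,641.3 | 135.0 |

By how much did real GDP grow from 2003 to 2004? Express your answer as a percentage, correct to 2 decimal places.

4.36%

Real GDP 2003 = 3496.3/1.066 = 3279.83.
Real GDP 2004 = 3768.4/1.101 = 3422.71.
Change = 3422.71/3279.83 − 1 = 0.0436.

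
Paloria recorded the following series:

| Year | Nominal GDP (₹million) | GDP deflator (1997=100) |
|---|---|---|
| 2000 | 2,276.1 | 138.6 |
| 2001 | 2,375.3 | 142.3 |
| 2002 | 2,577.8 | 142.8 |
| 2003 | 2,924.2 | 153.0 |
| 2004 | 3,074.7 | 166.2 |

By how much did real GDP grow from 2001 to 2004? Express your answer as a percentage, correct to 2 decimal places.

Real GDP 2001 = 2375.3/1.423 = 1669.22.
Real GDP 2004 = 3074.7/1.662 = 1850.00.
Change = 1850.00/1669.22 − 1 = 0.1083.

10.83%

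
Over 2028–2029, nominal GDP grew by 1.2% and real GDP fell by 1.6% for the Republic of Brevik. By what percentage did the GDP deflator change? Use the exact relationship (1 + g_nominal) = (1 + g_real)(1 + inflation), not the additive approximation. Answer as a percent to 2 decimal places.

2.85%

(1 + g_nom) = (1 + g_real)(1 + π), so π = 1.0120 / 0.9840 − 1 = 0.02846.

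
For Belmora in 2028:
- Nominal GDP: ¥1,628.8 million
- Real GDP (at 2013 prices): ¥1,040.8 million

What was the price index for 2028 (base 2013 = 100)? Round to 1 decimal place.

price index = (Nominal / Real) × 100 = 1628.8 / 1040.8 × 100 = 156.50.

156.5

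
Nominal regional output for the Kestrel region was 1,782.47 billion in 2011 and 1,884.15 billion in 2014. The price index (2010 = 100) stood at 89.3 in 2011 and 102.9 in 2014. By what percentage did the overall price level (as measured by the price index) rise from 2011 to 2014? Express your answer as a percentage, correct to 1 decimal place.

Price-level change = 102.9 / 89.3 − 1 = 0.1523.

15.2%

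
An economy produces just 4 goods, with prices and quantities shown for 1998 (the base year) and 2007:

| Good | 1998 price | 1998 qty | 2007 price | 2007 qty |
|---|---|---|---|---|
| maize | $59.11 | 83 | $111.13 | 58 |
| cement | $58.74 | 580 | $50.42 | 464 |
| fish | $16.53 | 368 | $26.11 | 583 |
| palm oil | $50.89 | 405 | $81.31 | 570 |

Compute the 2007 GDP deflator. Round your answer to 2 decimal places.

Nominal GDP 2007 = 111.13·58 + 50.42·464 + 26.11·583 + 81.31·570 = 91409.25.
Real GDP 2007 (at 1998 prices) = 59.11·58 + 58.74·464 + 16.53·583 + 50.89·570 = 69328.03.
Deflator = Nominal/Real × 100 = 91409.25/69328.03 × 100 = 131.850.

131.85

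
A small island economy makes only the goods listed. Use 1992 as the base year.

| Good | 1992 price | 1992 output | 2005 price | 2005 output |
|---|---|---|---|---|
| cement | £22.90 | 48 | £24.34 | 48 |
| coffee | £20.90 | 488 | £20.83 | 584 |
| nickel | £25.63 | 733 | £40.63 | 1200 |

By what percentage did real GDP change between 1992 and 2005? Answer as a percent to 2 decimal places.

Real GDP 1992 = Nominal GDP 1992 = 22.90·48 + 20.90·488 + 25.63·733 = 30085.19.
Real GDP 2005 (at 1992 prices) = 22.90·48 + 20.90·584 + 25.63·1200 = 44060.80.
Real growth = 44060.80/30085.19 − 1 = 0.4645.

46.45%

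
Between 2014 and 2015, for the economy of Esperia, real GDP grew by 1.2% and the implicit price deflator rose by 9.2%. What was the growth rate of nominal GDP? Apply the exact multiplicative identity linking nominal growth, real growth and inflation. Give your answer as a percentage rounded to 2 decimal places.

(1 + g_nom) = (1 + g_real)(1 + π) = 1.0120 × 1.0920 = 1.10510.

10.51%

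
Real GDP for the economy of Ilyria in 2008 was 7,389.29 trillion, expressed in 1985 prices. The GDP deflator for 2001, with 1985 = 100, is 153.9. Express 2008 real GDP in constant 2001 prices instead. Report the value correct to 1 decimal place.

Real GDP in 2001 prices = Real GDP in 1985 prices × (P_2001/P_1985) = 7389.29 × 1.539 = 11372.12.

11,372.1 trillion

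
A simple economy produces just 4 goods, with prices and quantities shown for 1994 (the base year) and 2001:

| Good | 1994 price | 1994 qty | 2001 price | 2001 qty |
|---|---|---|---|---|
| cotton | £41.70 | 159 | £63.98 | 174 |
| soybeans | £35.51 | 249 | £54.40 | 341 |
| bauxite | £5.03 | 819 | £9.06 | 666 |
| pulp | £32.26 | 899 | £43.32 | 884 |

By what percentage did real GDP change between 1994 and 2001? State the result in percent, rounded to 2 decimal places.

Real GDP 1994 = Nominal GDP 1994 = 41.70·159 + 35.51·249 + 5.03·819 + 32.26·899 = 48593.60.
Real GDP 2001 (at 1994 prices) = 41.70·174 + 35.51·341 + 5.03·666 + 32.26·884 = 51232.53.
Real growth = 51232.53/48593.60 − 1 = 0.0543.

5.43%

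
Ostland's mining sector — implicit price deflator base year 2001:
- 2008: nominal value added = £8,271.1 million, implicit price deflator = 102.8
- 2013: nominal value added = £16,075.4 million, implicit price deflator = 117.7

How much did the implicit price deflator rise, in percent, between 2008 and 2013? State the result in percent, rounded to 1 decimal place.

Price-level change = 117.7 / 102.8 − 1 = 0.1449.

14.5%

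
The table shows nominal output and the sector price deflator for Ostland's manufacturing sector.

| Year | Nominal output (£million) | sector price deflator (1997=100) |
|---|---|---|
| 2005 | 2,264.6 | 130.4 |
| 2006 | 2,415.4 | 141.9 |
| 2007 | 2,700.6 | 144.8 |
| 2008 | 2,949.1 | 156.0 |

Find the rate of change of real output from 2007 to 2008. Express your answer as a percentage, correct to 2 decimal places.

1.36%

Real output 2007 = 2700.6/1.448 = 1865.06.
Real output 2008 = 2949.1/1.560 = 1890.45.
Change = 1890.45/1865.06 − 1 = 0.0136.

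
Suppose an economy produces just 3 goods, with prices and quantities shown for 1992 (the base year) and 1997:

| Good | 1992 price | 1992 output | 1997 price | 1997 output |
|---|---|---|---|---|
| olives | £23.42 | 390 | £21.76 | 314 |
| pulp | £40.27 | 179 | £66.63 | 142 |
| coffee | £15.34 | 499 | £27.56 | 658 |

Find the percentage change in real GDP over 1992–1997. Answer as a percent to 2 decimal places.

Real GDP 1992 = Nominal GDP 1992 = 23.42·390 + 40.27·179 + 15.34·499 = 23996.79.
Real GDP 1997 (at 1992 prices) = 23.42·314 + 40.27·142 + 15.34·658 = 23165.94.
Real growth = 23165.94/23996.79 − 1 = -0.0346.

-3.46%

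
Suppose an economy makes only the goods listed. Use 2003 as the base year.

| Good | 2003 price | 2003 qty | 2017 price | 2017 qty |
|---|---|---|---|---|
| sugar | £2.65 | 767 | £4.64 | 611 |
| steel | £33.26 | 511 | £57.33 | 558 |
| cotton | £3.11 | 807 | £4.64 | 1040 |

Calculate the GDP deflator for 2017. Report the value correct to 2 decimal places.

169.36

Nominal GDP 2017 = 4.64·611 + 57.33·558 + 4.64·1040 = 39650.78.
Real GDP 2017 (at 2003 prices) = 2.65·611 + 33.26·558 + 3.11·1040 = 23412.63.
Deflator = Nominal/Real × 100 = 39650.78/23412.63 × 100 = 169.356.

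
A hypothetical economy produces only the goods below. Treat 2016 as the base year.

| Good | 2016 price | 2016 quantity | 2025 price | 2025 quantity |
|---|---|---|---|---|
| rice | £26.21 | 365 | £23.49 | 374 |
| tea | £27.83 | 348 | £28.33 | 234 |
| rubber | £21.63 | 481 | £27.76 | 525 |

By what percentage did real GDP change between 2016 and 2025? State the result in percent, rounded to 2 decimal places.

Real GDP 2016 = Nominal GDP 2016 = 26.21·365 + 27.83·348 + 21.63·481 = 29655.52.
Real GDP 2025 (at 2016 prices) = 26.21·374 + 27.83·234 + 21.63·525 = 27670.51.
Real growth = 27670.51/29655.52 − 1 = -0.0669.

-6.69%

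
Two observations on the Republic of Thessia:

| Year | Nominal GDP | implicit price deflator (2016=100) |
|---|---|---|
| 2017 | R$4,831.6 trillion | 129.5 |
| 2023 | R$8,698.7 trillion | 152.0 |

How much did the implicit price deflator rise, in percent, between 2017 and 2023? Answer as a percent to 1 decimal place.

17.4%

Price-level change = 152.0 / 129.5 − 1 = 0.1737.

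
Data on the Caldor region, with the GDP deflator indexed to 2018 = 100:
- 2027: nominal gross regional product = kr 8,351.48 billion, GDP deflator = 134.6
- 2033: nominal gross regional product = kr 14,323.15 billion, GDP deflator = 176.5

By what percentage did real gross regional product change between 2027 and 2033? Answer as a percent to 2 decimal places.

30.79%

Deflate each year: 2027 → 8351.48/1.346 = 6204.67; 2033 → 14323.15/1.765 = 8115.10.
So real gross regional product changed by 8115.10/6204.67 − 1 = 0.3079, i.e. 30.79%.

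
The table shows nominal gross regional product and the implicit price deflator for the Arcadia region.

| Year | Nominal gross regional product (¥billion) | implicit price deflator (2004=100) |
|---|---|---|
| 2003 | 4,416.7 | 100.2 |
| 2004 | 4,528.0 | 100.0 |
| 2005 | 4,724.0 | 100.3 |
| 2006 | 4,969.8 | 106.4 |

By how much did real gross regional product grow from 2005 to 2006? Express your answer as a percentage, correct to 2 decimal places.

Real gross regional product 2005 = 4724.0/1.003 = 4709.87.
Real gross regional product 2006 = 4969.8/1.064 = 4670.86.
Change = 4670.86/4709.87 − 1 = -0.0083.

-0.83%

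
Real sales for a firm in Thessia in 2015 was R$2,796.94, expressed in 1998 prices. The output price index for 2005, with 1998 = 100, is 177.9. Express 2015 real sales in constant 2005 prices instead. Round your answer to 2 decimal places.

Real sales in 2005 prices = Real sales in 1998 prices × (P_2005/P_1998) = 2796.94 × 1.779 = 4975.76.

R$4,975.76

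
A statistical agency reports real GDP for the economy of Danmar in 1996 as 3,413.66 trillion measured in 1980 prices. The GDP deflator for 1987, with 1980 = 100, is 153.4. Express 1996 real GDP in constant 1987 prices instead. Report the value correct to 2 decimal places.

Real GDP in 1987 prices = Real GDP in 1980 prices × (P_1987/P_1980) = 3413.66 × 1.534 = 5236.55.

5,236.55 trillion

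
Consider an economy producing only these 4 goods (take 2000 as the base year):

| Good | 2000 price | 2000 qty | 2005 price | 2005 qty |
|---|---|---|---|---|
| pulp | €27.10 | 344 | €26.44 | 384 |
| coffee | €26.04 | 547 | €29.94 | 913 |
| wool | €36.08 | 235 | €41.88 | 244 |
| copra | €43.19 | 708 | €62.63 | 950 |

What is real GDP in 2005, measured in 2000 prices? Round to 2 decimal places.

Real GDP 2005 = Σ (p_2000 × q_2005) = 27.10·384 + 26.04·913 + 36.08·244 + 43.19·950 = 84014.94.

€84014.94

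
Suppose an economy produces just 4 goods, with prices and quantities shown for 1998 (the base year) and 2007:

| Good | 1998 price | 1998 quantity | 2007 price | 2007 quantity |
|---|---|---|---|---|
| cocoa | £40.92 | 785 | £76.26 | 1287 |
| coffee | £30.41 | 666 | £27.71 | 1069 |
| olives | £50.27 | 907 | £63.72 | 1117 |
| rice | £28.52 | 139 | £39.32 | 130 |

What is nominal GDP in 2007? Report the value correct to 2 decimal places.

Nominal GDP 2007 = Σ (p_2007 × q_2007) = 76.26·1287 + 27.71·1069 + 63.72·1117 + 39.32·130 = 204055.45.

£204055.45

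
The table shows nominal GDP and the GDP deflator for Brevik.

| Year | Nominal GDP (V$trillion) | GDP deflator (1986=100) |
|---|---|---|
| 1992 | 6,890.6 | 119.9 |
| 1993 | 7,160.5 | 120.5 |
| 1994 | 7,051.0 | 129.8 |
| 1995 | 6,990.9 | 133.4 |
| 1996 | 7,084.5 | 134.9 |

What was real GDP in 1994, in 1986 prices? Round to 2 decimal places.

V$5,432.20 trillion

Real GDP 1994 = 7051.0 / 1.298 = 5432.20.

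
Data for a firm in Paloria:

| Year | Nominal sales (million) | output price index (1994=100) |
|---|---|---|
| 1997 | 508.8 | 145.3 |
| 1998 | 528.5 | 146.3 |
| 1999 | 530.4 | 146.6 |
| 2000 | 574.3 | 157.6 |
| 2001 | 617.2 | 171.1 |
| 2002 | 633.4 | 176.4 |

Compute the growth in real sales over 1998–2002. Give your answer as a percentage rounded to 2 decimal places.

Real sales 1998 = 528.5/1.463 = 361.24.
Real sales 2002 = 633.4/1.764 = 359.07.
Change = 359.07/361.24 − 1 = -0.0060.

-0.60%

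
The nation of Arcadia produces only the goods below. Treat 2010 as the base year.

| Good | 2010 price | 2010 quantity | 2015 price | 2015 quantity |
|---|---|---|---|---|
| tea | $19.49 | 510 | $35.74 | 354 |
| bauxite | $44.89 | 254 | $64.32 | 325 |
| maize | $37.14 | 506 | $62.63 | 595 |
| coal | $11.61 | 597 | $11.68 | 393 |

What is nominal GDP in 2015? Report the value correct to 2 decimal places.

Nominal GDP 2015 = Σ (p_2015 × q_2015) = 35.74·354 + 64.32·325 + 62.63·595 + 11.68·393 = 75411.05.

$75411.05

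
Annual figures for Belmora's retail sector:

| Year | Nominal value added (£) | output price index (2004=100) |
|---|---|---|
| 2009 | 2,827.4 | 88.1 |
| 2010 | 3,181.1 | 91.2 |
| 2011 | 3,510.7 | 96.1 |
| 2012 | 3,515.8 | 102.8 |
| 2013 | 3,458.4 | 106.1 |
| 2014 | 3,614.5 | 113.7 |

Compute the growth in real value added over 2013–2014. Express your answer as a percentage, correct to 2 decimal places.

Real value added 2013 = 3458.4/1.061 = 3259.57.
Real value added 2014 = 3614.5/1.137 = 3178.98.
Change = 3178.98/3259.57 − 1 = -0.0247.

-2.47%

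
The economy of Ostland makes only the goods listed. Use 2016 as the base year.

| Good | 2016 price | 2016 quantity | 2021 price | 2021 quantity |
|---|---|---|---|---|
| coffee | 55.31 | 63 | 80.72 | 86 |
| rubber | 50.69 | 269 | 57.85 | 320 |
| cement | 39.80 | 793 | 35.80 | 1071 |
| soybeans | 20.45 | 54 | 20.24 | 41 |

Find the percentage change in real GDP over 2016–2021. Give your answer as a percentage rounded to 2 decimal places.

Real GDP 2016 = Nominal GDP 2016 = 55.31·63 + 50.69·269 + 39.80·793 + 20.45·54 = 49785.84.
Real GDP 2021 (at 2016 prices) = 55.31·86 + 50.69·320 + 39.80·1071 + 20.45·41 = 64441.71.
Real growth = 64441.71/49785.84 − 1 = 0.2944.

29.44%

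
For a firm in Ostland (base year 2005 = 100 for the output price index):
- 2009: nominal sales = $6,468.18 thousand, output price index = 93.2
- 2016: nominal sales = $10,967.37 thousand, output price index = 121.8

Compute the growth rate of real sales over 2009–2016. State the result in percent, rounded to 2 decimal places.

Deflate each year: 2009 → 6468.18/0.932 = 6940.11; 2016 → 10967.37/1.218 = 9004.41.
So real sales changed by 9004.41/6940.11 − 1 = 0.2974, i.e. 29.74%.

29.74%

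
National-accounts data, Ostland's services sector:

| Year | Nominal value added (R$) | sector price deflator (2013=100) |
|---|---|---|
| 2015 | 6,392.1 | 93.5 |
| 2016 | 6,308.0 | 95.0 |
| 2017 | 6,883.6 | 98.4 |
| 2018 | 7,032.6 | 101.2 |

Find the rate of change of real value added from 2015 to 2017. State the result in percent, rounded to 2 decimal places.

Real value added 2015 = 6392.1/0.935 = 6836.47.
Real value added 2017 = 6883.6/0.984 = 6995.53.
Change = 6995.53/6836.47 − 1 = 0.0233.

2.33%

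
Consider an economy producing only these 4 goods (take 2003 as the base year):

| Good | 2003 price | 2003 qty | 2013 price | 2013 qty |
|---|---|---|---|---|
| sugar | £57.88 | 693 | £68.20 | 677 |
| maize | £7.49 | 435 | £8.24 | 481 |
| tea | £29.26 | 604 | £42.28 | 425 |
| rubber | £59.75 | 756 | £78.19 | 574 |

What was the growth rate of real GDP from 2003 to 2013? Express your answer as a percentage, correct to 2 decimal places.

Real GDP 2003 = Nominal GDP 2003 = 57.88·693 + 7.49·435 + 29.26·604 + 59.75·756 = 106213.03.
Real GDP 2013 (at 2003 prices) = 57.88·677 + 7.49·481 + 29.26·425 + 59.75·574 = 89519.45.
Real growth = 89519.45/106213.03 − 1 = -0.1572.

-15.72%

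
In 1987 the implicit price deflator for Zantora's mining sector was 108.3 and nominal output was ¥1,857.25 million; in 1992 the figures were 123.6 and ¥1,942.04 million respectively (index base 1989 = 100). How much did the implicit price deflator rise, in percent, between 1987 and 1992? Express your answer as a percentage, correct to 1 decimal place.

14.1%

Price-level change = 123.6 / 108.3 − 1 = 0.1413.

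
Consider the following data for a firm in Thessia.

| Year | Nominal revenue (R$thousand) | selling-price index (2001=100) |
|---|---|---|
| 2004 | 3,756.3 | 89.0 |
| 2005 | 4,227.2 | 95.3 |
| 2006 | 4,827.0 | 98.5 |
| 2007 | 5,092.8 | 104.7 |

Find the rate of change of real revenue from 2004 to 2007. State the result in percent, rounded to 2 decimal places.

15.25%

Real revenue 2004 = 3756.3/0.890 = 4220.56.
Real revenue 2007 = 5092.8/1.047 = 4864.18.
Change = 4864.18/4220.56 − 1 = 0.1525.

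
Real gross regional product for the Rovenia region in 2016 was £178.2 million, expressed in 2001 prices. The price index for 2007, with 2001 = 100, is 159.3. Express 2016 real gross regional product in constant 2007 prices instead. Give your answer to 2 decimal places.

£283.87 million

Real gross regional product in 2007 prices = Real gross regional product in 2001 prices × (P_2007/P_2001) = 178.2 × 1.593 = 283.87.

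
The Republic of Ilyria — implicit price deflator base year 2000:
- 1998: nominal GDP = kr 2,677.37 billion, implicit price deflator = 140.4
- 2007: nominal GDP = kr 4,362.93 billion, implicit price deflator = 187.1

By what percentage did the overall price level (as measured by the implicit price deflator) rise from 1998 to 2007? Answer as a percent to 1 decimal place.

33.3%

Price-level change = 187.1 / 140.4 − 1 = 0.3326.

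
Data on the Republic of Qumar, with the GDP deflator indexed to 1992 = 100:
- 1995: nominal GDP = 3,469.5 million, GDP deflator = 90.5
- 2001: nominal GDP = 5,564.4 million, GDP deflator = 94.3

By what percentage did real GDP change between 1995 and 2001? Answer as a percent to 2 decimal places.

Deflate each year: 1995 → 3469.5/0.905 = 3833.70; 2001 → 5564.4/0.943 = 5900.74.
So real GDP changed by 5900.74/3833.70 − 1 = 0.5392, i.e. 53.92%.

53.92%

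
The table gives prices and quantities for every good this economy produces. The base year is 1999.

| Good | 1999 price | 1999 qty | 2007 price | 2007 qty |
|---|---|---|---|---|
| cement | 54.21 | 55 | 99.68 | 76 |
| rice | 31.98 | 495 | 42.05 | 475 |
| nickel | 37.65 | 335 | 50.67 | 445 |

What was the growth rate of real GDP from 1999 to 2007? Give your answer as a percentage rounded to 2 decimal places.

14.77%

Real GDP 1999 = Nominal GDP 1999 = 54.21·55 + 31.98·495 + 37.65·335 = 31424.40.
Real GDP 2007 (at 1999 prices) = 54.21·76 + 31.98·475 + 37.65·445 = 36064.71.
Real growth = 36064.71/31424.40 − 1 = 0.1477.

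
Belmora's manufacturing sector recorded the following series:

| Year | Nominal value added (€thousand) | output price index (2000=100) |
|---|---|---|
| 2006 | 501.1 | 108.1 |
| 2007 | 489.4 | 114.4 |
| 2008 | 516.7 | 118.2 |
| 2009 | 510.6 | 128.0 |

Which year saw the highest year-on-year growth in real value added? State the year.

2008

2007: real = 489.4/1.144 = 427.80; growth vs 2006 (463.55) = -7.71%.
2008: real = 516.7/1.182 = 437.14; growth vs 2007 (427.80) = 2.18%.
2009: real = 510.6/1.280 = 398.91; growth vs 2008 (437.14) = -8.75%.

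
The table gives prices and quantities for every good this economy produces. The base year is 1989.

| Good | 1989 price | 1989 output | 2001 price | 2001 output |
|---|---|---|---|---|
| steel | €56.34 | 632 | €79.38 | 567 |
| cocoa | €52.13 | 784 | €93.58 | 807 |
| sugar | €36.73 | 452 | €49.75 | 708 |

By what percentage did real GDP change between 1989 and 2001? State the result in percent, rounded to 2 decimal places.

7.46%

Real GDP 1989 = Nominal GDP 1989 = 56.34·632 + 52.13·784 + 36.73·452 = 93078.76.
Real GDP 2001 (at 1989 prices) = 56.34·567 + 52.13·807 + 36.73·708 = 100018.53.
Real growth = 100018.53/93078.76 − 1 = 0.0746.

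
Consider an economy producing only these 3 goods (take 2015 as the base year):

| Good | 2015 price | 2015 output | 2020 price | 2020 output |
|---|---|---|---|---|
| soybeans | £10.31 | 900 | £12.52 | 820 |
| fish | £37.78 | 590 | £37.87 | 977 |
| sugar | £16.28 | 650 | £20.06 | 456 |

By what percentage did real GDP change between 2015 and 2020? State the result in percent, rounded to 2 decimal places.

Real GDP 2015 = Nominal GDP 2015 = 10.31·900 + 37.78·590 + 16.28·650 = 42151.20.
Real GDP 2020 (at 2015 prices) = 10.31·820 + 37.78·977 + 16.28·456 = 52788.94.
Real growth = 52788.94/42151.20 − 1 = 0.2524.

25.24%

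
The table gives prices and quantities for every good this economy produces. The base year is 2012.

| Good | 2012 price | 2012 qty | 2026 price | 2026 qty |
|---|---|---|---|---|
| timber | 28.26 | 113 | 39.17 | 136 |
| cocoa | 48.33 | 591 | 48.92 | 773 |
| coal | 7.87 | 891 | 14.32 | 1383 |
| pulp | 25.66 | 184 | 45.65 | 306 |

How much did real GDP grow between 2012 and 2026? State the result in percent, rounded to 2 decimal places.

37.82%

Real GDP 2012 = Nominal GDP 2012 = 28.26·113 + 48.33·591 + 7.87·891 + 25.66·184 = 43490.02.
Real GDP 2026 (at 2012 prices) = 28.26·136 + 48.33·773 + 7.87·1383 + 25.66·306 = 59938.62.
Real growth = 59938.62/43490.02 − 1 = 0.3782.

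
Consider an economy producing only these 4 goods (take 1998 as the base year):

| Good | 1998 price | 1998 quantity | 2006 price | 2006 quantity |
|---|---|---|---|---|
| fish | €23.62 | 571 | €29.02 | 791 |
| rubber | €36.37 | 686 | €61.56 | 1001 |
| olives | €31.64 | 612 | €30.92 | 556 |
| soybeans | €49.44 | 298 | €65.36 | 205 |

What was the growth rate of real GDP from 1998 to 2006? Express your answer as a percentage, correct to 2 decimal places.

14.18%

Real GDP 1998 = Nominal GDP 1998 = 23.62·571 + 36.37·686 + 31.64·612 + 49.44·298 = 72533.64.
Real GDP 2006 (at 1998 prices) = 23.62·791 + 36.37·1001 + 31.64·556 + 49.44·205 = 82816.83.
Real growth = 82816.83/72533.64 − 1 = 0.1418.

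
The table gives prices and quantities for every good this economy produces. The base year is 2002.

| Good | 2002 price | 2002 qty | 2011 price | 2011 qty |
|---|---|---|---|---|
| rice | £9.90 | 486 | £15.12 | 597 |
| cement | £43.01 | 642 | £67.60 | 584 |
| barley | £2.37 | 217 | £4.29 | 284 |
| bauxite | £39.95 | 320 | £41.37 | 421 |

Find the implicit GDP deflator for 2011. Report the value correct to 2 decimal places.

Nominal GDP 2011 = 15.12·597 + 67.60·584 + 4.29·284 + 41.37·421 = 67140.17.
Real GDP 2011 (at 2002 prices) = 9.90·597 + 43.01·584 + 2.37·284 + 39.95·421 = 48520.17.
Deflator = Nominal/Real × 100 = 67140.17/48520.17 × 100 = 138.376.

138.38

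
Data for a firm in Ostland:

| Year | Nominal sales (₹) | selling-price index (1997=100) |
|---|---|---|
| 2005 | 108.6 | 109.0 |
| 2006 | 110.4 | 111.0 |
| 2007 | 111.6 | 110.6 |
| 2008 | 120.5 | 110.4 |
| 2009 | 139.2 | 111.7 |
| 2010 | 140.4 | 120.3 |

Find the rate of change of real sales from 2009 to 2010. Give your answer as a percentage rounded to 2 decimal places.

-6.35%

Real sales 2009 = 139.2/1.117 = 124.62.
Real sales 2010 = 140.4/1.203 = 116.71.
Change = 116.71/124.62 − 1 = -0.0635.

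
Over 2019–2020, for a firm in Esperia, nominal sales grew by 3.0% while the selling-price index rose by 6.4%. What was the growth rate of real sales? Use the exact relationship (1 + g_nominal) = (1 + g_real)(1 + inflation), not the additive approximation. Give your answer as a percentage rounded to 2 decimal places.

-3.20%

(1 + g_nom) = (1 + g_real)(1 + π), so g_real = 1.0300 / 1.0640 − 1 = -0.03195.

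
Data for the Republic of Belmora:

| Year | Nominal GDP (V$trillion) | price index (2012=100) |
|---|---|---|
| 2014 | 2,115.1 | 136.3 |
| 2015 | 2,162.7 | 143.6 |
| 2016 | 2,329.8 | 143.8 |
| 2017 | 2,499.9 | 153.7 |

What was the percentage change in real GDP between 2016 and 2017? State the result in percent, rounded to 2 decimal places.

Real GDP 2016 = 2329.8/1.438 = 1620.17.
Real GDP 2017 = 2499.9/1.537 = 1626.48.
Change = 1626.48/1620.17 − 1 = 0.0039.

0.39%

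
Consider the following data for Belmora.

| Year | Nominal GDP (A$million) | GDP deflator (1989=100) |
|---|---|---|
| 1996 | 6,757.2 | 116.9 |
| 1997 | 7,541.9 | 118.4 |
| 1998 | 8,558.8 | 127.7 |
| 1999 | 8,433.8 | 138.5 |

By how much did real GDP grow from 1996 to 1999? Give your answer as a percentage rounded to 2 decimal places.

Real GDP 1996 = 6757.2/1.169 = 5780.33.
Real GDP 1999 = 8433.8/1.385 = 6089.39.
Change = 6089.39/5780.33 − 1 = 0.0535.

5.35%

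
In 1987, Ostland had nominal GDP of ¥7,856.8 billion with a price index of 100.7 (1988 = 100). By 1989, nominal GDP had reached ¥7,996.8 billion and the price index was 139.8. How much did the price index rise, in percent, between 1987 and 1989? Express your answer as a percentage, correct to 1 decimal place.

Price-level change = 139.8 / 100.7 − 1 = 0.3883.

38.8%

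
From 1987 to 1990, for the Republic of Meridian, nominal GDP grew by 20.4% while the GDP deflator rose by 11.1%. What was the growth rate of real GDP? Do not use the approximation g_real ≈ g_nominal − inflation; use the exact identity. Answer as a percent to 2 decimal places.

8.37%

(1 + g_nom) = (1 + g_real)(1 + π), so g_real = 1.2040 / 1.1110 − 1 = 0.08371.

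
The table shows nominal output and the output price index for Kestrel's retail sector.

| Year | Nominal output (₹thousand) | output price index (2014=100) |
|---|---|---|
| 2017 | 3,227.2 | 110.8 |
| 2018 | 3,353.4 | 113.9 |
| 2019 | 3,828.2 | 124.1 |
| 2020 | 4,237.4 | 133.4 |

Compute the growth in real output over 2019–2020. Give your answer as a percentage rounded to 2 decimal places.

Real output 2019 = 3828.2/1.241 = 3084.77.
Real output 2020 = 4237.4/1.334 = 3176.46.
Change = 3176.46/3084.77 − 1 = 0.0297.

2.97%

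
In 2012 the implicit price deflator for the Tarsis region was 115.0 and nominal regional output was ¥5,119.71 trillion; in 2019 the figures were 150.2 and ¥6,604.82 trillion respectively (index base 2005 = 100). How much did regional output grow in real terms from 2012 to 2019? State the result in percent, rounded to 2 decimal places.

-1.23%

Real regional output 2012 = 5119.71 / 1.150 = 4451.92.
Real regional output 2019 = 6604.82 / 1.502 = 4397.35.
Real growth = 4397.35 / 4451.92 − 1 = -0.0123.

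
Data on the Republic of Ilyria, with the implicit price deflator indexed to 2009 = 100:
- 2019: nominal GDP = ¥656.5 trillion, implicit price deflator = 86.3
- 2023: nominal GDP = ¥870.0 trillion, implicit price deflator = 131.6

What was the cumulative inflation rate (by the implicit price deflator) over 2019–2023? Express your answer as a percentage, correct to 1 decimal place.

52.5%

Price-level change = 131.6 / 86.3 − 1 = 0.5249.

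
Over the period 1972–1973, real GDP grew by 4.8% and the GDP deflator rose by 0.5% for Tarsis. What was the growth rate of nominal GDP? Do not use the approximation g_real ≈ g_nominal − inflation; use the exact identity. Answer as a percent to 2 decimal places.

5.32%

(1 + g_nom) = (1 + g_real)(1 + π) = 1.0480 × 1.0050 = 1.05324.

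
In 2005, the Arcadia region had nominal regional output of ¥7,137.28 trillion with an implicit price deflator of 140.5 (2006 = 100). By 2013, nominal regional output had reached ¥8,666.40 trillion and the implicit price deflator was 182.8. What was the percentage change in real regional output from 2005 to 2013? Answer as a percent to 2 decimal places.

Deflate each year: 2005 → 7137.28/1.405 = 5079.91; 2013 → 8666.40/1.828 = 4740.92.
So real regional output changed by 4740.92/5079.91 − 1 = -0.0667, i.e. -6.67%.

-6.67%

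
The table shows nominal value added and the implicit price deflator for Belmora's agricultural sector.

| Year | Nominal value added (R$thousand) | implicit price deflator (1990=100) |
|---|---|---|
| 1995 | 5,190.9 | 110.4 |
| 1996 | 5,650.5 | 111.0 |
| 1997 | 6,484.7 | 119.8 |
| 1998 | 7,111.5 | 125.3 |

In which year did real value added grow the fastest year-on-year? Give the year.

1996

1996: real = 5650.5/1.110 = 5090.54; growth vs 1995 (4701.90) = 8.27%.
1997: real = 6484.7/1.198 = 5412.94; growth vs 1996 (5090.54) = 6.33%.
1998: real = 7111.5/1.253 = 5675.58; growth vs 1997 (5412.94) = 4.85%.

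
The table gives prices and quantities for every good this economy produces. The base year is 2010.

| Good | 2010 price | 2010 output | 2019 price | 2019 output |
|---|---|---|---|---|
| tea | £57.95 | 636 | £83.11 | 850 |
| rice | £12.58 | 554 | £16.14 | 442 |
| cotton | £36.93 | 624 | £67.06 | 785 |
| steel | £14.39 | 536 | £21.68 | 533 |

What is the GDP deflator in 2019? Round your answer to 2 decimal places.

155.20

Nominal GDP 2019 = 83.11·850 + 16.14·442 + 67.06·785 + 21.68·533 = 141974.92.
Real GDP 2019 (at 2010 prices) = 57.95·850 + 12.58·442 + 36.93·785 + 14.39·533 = 91477.78.
Deflator = Nominal/Real × 100 = 141974.92/91477.78 × 100 = 155.202.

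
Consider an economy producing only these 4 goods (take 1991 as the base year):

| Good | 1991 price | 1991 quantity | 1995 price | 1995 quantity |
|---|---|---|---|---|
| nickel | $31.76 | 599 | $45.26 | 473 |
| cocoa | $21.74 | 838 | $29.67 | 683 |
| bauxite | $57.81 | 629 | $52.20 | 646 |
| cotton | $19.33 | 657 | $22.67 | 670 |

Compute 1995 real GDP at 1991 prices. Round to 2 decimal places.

$80167.26

Real GDP 1995 = Σ (p_1991 × q_1995) = 31.76·473 + 21.74·683 + 57.81·646 + 19.33·670 = 80167.26.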